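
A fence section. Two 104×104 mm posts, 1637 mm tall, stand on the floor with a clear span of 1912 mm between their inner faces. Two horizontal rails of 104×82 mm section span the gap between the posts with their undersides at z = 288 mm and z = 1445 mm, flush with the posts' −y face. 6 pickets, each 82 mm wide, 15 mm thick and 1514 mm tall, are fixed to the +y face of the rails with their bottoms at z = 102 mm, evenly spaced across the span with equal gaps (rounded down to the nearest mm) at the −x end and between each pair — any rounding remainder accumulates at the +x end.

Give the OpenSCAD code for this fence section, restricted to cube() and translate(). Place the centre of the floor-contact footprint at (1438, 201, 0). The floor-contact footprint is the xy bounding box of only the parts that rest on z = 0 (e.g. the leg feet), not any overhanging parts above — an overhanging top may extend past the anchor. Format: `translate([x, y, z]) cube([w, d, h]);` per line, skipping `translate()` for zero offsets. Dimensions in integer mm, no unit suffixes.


translate([378, 149, 0]) cube([104, 104, 1637]);
translate([2394, 149, 0]) cube([104, 104, 1637]);
translate([482, 149, 288]) cube([1912, 104, 82]);
translate([482, 149, 1445]) cube([1912, 104, 82]);
translate([684, 253, 102]) cube([82, 15, 1514]);
translate([968, 253, 102]) cube([82, 15, 1514]);
translate([1252, 253, 102]) cube([82, 15, 1514]);
translate([1536, 253, 102]) cube([82, 15, 1514]);
translate([1820, 253, 102]) cube([82, 15, 1514]);
translate([2104, 253, 102]) cube([82, 15, 1514]);


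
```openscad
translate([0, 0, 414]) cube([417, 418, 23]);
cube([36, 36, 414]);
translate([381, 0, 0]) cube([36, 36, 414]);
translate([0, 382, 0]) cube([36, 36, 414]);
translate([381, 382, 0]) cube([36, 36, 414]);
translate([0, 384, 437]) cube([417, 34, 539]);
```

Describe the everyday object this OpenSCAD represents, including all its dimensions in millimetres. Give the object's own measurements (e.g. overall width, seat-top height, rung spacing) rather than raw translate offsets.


A chair. The seat is a 417×418×23 mm slab with its top at z = 437 mm, on four 36×36 mm corner legs (flush with the seat edges, standing on z = 0). A flat backrest 34 mm thick, 539 mm tall, spans the full seat width and rises from the seat top along its +y edge, rear face flush with the rear of the seat.


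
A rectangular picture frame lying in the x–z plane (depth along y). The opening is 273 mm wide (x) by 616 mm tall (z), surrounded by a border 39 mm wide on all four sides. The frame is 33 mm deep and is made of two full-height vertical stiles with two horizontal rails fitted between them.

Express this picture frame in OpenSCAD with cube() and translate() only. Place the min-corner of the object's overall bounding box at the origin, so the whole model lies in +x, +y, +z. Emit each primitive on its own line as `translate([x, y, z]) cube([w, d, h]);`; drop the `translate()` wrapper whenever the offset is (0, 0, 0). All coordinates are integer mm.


cube([39, 33, 694]);
translate([312, 0, 0]) cube([39, 33, 694]);
translate([39, 0, 0]) cube([273, 33, 39]);
translate([39, 0, 655]) cube([273, 33, 39]);


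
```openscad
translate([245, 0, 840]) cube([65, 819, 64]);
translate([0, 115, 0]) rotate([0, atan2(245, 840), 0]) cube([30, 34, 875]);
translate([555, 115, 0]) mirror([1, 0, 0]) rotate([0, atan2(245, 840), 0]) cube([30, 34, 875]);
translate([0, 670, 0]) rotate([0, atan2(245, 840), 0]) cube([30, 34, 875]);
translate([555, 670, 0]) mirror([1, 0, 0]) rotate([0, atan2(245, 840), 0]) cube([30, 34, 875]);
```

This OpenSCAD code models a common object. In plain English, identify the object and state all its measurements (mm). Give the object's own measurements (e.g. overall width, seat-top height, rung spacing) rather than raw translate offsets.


A sawhorse. A 65×819×64 mm beam (x, y, z) sits on two A-frame leg pairs. Each pair is two raked legs of 30×34 mm section (34 mm along y) splaying symmetrically in x. Each leg rises 840 mm vertically over 245 mm of horizontal reach and is 875 mm long along its own axis. Every leg's outer bottom edge rests on the floor and its outer top edge meets a bottom edge of the beam — the left legs (tilting toward +x) meet the beam's −x bottom edge, the right legs (their mirror images, tilting toward −x) meet its +x bottom edge — so the leg tops tuck under the beam, the beam's underside is 840 mm above the floor, and the feet are 555 mm apart outside-to-outside with the beam centred between them. The two leg pairs are set in 115 mm from either end of the beam.


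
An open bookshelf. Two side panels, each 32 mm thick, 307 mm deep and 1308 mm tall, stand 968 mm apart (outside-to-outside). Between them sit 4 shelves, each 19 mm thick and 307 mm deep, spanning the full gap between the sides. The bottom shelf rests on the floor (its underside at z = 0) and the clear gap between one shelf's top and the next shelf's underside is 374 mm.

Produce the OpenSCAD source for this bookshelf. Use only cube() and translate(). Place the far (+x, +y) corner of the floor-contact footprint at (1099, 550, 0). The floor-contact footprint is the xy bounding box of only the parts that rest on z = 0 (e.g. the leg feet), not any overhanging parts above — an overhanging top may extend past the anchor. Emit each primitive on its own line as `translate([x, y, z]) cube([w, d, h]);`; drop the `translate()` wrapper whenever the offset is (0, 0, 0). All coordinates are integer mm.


translate([131, 243, 0]) cube([32, 307, 1308]);
translate([1067, 243, 0]) cube([32, 307, 1308]);
translate([163, 243, 0]) cube([904, 307, 19]);
translate([163, 243, 393]) cube([904, 307, 19]);
translate([163, 243, 786]) cube([904, 307, 19]);
translate([163, 243, 1179]) cube([904, 307, 19]);


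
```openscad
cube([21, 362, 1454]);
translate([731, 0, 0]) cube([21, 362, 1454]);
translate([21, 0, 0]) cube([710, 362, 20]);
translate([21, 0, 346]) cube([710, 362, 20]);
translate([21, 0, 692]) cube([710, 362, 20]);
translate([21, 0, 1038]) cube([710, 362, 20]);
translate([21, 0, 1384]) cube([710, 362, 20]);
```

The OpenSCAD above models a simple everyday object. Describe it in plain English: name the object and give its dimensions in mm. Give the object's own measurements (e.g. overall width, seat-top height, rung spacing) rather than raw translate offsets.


An open bookshelf. Two side panels, each 21 mm thick, 362 mm deep and 1454 mm tall, stand 752 mm apart (outside-to-outside). Between them sit 5 shelves, each 20 mm thick and 362 mm deep, spanning the full gap between the sides. The bottom shelf rests on the floor (its underside at z = 0) and the clear gap between one shelf's top and the next shelf's underside is 326 mm.


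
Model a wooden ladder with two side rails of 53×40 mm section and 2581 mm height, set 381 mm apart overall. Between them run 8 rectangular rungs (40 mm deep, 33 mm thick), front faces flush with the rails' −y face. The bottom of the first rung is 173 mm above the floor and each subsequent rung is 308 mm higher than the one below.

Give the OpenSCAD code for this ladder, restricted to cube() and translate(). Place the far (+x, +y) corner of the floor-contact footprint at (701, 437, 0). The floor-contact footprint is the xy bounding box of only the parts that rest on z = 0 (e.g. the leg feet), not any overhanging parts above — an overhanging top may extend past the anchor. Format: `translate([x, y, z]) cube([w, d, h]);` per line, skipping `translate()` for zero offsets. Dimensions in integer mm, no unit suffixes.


translate([320, 397, 0]) cube([53, 40, 2581]);
translate([648, 397, 0]) cube([53, 40, 2581]);
translate([373, 397, 173]) cube([275, 40, 33]);
translate([373, 397, 481]) cube([275, 40, 33]);
translate([373, 397, 789]) cube([275, 40, 33]);
translate([373, 397, 1097]) cube([275, 40, 33]);
translate([373, 397, 1405]) cube([275, 40, 33]);
translate([373, 397, 1713]) cube([275, 40, 33]);
translate([373, 397, 2021]) cube([275, 40, 33]);
translate([373, 397, 2329]) cube([275, 40, 33]);


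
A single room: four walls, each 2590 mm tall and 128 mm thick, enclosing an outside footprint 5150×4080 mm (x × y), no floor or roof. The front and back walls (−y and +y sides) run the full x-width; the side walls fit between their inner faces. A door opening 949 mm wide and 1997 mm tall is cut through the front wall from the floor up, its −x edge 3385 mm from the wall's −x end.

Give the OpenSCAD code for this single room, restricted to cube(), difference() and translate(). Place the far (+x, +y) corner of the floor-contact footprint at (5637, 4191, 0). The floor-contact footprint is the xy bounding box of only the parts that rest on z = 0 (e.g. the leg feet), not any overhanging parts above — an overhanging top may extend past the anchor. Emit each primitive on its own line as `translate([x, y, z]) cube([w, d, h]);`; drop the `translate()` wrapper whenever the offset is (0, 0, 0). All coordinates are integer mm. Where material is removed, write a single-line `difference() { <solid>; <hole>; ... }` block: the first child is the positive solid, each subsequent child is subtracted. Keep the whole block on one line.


difference() { translate([487, 111, 0]) cube([5150, 128, 2590]); translate([3872, 111, 0]) cube([949, 128, 1997]); }
translate([487, 4063, 0]) cube([5150, 128, 2590]);
translate([487, 239, 0]) cube([128, 3824, 2590]);
translate([5509, 239, 0]) cube([128, 3824, 2590]);


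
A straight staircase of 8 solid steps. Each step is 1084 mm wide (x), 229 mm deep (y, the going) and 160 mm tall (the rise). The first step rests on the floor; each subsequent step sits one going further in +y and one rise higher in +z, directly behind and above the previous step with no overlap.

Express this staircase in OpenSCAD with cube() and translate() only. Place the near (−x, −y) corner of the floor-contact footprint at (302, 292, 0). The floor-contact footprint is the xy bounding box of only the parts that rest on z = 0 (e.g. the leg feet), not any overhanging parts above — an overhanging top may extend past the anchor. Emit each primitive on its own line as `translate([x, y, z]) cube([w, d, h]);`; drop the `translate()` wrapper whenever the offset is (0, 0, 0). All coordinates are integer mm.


translate([302, 292, 0]) cube([1084, 229, 160]);
translate([302, 521, 160]) cube([1084, 229, 160]);
translate([302, 750, 320]) cube([1084, 229, 160]);
translate([302, 979, 480]) cube([1084, 229, 160]);
translate([302, 1208, 640]) cube([1084, 229, 160]);
translate([302, 1437, 800]) cube([1084, 229, 160]);
translate([302, 1666, 960]) cube([1084, 229, 160]);
translate([302, 1895, 1120]) cube([1084, 229, 160]);


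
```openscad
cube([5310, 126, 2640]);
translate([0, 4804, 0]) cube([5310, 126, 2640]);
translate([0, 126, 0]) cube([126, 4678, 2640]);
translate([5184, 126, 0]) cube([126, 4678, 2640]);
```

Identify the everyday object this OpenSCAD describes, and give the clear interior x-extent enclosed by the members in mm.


A house (or room) frame. The interior width is 5058 mm.

Four 2640 mm walls enclosing a rectangle with no floor or roof — a room or house frame. Outside width is 5310 mm and wall thickness is 126 mm, so the interior width is 5310 − 2 × 126 = 5058 mm.


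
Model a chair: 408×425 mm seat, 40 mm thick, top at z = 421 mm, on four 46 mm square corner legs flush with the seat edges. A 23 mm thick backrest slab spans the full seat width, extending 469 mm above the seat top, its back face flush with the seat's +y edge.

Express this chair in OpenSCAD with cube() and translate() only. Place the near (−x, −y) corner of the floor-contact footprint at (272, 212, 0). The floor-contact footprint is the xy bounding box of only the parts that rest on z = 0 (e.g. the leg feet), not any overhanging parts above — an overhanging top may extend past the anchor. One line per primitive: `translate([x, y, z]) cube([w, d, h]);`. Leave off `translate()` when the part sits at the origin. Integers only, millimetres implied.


translate([272, 212, 381]) cube([408, 425, 40]);
translate([272, 212, 0]) cube([46, 46, 381]);
translate([634, 212, 0]) cube([46, 46, 381]);
translate([272, 591, 0]) cube([46, 46, 381]);
translate([634, 591, 0]) cube([46, 46, 381]);
translate([272, 614, 421]) cube([408, 23, 469]);


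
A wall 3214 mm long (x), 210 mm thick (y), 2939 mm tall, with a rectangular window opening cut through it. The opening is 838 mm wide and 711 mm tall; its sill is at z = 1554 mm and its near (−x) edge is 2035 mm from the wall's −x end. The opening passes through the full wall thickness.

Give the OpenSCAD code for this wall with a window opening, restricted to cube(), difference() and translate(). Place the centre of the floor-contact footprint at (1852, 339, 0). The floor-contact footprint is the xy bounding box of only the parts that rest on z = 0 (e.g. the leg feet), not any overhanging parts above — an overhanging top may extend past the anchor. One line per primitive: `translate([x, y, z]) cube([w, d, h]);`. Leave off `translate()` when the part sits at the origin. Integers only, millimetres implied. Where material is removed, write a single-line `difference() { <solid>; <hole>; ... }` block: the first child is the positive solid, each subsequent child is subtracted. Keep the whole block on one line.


difference() { translate([245, 234, 0]) cube([3214, 210, 2939]); translate([2280, 234, 1554]) cube([838, 210, 711]); }


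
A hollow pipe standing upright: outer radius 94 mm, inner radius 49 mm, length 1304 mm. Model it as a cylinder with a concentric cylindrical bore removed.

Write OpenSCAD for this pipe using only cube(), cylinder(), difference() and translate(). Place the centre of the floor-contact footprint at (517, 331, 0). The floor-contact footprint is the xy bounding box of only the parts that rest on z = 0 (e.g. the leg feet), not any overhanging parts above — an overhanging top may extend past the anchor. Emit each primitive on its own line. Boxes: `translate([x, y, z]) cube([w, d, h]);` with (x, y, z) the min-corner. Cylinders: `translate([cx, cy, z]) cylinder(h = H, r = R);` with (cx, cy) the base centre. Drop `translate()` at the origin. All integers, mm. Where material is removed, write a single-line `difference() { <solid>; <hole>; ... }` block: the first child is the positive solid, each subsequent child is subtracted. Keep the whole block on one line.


difference() { translate([517, 331, 0]) cylinder(h = 1304, r = 94); translate([517, 331, 0]) cylinder(h = 1304, r = 49); }


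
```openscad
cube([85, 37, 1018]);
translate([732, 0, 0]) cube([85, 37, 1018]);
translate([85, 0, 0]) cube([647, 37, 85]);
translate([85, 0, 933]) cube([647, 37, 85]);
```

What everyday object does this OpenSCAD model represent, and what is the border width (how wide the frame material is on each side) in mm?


A picture frame. The border width is 85 mm.

Four thin pieces enclosing a rectangular opening — a picture frame. The two full-height stiles are 1018 mm tall; the top rail sits at z = 933 and is 85 mm tall, so the border above the opening is 1018 − 933 = 85 mm, matching the stile x-width.


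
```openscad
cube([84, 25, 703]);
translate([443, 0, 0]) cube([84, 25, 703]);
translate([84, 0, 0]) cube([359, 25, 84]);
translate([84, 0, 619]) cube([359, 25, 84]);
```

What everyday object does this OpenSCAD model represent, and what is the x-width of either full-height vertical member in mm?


A picture frame. The border width is 84 mm.

Four thin pieces enclosing a rectangular opening — a picture frame. The two full-height stiles are 703 mm tall; the top rail sits at z = 619 and is 84 mm tall, so the border above the opening is 703 − 619 = 84 mm, matching the stile x-width.


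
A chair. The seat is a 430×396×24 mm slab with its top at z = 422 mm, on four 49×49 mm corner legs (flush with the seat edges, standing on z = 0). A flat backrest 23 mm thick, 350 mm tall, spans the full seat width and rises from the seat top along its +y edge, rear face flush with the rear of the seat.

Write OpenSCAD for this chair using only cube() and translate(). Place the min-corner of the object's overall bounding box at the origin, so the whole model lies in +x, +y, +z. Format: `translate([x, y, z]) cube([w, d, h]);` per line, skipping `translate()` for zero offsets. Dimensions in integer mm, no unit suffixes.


translate([0, 0, 398]) cube([430, 396, 24]);
cube([49, 49, 398]);
translate([381, 0, 0]) cube([49, 49, 398]);
translate([0, 347, 0]) cube([49, 49, 398]);
translate([381, 347, 0]) cube([49, 49, 398]);
translate([0, 373, 422]) cube([430, 23, 350]);


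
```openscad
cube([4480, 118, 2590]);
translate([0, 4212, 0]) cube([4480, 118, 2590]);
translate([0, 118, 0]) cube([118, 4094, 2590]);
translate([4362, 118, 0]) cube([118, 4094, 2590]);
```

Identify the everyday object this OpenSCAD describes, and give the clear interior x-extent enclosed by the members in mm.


A house (or room) frame. The interior width is 4244 mm.

Four 2590 mm walls enclosing a rectangle with no floor or roof — a room or house frame. Outside width is 4480 mm and wall thickness is 118 mm, so the interior width is 4480 − 2 × 118 = 4244 mm.


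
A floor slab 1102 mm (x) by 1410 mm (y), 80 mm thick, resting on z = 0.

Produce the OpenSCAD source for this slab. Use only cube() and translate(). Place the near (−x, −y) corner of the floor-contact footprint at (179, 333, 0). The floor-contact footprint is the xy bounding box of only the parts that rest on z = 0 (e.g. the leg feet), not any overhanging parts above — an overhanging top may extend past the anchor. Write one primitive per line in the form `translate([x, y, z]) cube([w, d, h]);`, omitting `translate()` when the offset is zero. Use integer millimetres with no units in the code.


translate([179, 333, 0]) cube([1102, 1410, 80]);


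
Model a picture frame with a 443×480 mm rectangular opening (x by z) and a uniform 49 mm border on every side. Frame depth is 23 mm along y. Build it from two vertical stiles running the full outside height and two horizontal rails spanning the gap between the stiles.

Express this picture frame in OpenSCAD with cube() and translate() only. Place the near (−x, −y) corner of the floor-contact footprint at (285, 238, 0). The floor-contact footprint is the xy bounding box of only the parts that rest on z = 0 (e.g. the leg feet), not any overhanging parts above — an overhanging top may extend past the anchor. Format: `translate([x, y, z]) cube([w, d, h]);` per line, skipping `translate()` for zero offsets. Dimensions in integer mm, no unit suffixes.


translate([285, 238, 0]) cube([49, 23, 578]);
translate([777, 238, 0]) cube([49, 23, 578]);
translate([334, 238, 0]) cube([443, 23, 49]);
translate([334, 238, 529]) cube([443, 23, 49]);


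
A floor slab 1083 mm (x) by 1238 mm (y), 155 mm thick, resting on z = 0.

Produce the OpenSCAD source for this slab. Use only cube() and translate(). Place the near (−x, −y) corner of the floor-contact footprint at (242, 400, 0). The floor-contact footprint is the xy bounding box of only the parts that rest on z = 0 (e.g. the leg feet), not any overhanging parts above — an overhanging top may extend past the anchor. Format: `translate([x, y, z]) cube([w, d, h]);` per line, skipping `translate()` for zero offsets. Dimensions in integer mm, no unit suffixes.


translate([242, 400, 0]) cube([1083, 1238, 155]);


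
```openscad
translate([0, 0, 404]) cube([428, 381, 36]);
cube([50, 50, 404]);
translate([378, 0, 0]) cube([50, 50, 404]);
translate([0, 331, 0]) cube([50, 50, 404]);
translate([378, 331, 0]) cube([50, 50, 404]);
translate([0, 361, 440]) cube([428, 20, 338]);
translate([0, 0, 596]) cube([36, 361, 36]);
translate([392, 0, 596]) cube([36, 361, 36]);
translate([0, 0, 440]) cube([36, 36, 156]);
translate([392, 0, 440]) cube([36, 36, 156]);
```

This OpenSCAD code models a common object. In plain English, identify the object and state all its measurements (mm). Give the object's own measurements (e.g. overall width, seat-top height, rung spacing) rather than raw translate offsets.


A chair. The seat is a 428×381×36 mm slab with its top at z = 440 mm, on four 50×50 mm corner legs (flush with the seat edges, standing on z = 0). A flat backrest 20 mm thick, 338 mm tall, spans the full seat width and rises from the seat top along its +y edge, rear face flush with the rear of the seat. Two armrests of 36×36 mm section run along each side from the seat's front edge to the front of the backrest, top faces 192 mm above the seat top and outer faces flush with the seat's x-edges; a 36×36 mm post under the front of each armrest stands on the seat at the front corner.


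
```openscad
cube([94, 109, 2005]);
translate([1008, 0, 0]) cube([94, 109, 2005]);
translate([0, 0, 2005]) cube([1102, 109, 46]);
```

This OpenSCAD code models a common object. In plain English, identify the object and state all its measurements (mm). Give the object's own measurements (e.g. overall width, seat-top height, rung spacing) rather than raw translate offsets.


A door frame. The clear opening is 914 mm wide and 2005 mm high. Two 94 mm wide jambs, 109 mm deep, stand either side of the opening from the floor to the top of the opening. A 46 mm thick head sits across the top of both jambs, spanning the full outside width of the frame.


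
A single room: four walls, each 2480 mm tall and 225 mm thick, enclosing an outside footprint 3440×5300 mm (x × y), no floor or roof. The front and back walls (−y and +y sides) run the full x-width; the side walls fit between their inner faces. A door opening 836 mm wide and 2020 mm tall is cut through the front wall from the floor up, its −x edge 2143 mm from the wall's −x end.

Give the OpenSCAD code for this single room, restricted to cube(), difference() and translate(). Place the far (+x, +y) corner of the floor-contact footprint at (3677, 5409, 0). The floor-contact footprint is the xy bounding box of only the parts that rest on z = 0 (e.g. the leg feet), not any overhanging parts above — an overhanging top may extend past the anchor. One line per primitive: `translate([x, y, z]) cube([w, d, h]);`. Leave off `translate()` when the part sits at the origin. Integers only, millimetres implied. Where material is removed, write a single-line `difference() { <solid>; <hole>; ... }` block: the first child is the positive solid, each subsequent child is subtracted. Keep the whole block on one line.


difference() { translate([237, 109, 0]) cube([3440, 225, 2480]); translate([2380, 109, 0]) cube([836, 225, 2020]); }
translate([237, 5184, 0]) cube([3440, 225, 2480]);
translate([237, 334, 0]) cube([225, 4850, 2480]);
translate([3452, 334, 0]) cube([225, 4850, 2480]);


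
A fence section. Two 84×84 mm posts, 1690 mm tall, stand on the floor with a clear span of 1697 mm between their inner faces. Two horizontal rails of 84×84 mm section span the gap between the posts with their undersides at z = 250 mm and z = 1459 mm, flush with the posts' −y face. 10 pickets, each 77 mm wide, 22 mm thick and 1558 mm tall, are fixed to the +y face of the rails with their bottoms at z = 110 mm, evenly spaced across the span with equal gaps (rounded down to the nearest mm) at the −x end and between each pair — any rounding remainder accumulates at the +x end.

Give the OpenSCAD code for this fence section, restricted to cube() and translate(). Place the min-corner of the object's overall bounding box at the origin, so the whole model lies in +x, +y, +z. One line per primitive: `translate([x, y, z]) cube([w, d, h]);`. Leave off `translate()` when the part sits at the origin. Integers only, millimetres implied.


cube([84, 84, 1690]);
translate([1781, 0, 0]) cube([84, 84, 1690]);
translate([84, 0, 250]) cube([1697, 84, 84]);
translate([84, 0, 1459]) cube([1697, 84, 84]);
translate([168, 84, 110]) cube([77, 22, 1558]);
translate([329, 84, 110]) cube([77, 22, 1558]);
translate([490, 84, 110]) cube([77, 22, 1558]);
translate([651, 84, 110]) cube([77, 22, 1558]);
translate([812, 84, 110]) cube([77, 22, 1558]);
translate([973, 84, 110]) cube([77, 22, 1558]);
translate([1134, 84, 110]) cube([77, 22, 1558]);
translate([1295, 84, 110]) cube([77, 22, 1558]);
translate([1456, 84, 110]) cube([77, 22, 1558]);
translate([1617, 84, 110]) cube([77, 22, 1558]);


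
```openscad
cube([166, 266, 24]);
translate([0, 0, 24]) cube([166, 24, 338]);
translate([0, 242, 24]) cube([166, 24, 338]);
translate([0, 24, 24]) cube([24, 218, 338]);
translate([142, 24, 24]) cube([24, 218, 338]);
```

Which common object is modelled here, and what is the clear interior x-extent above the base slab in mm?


An open box. The internal width is 118 mm.

A 166×266 base slab with four walls standing on it — an open box. The base is 166 mm wide and the walls are 24 mm thick, so the internal width is 166 − 2 × 24 = 118 mm.


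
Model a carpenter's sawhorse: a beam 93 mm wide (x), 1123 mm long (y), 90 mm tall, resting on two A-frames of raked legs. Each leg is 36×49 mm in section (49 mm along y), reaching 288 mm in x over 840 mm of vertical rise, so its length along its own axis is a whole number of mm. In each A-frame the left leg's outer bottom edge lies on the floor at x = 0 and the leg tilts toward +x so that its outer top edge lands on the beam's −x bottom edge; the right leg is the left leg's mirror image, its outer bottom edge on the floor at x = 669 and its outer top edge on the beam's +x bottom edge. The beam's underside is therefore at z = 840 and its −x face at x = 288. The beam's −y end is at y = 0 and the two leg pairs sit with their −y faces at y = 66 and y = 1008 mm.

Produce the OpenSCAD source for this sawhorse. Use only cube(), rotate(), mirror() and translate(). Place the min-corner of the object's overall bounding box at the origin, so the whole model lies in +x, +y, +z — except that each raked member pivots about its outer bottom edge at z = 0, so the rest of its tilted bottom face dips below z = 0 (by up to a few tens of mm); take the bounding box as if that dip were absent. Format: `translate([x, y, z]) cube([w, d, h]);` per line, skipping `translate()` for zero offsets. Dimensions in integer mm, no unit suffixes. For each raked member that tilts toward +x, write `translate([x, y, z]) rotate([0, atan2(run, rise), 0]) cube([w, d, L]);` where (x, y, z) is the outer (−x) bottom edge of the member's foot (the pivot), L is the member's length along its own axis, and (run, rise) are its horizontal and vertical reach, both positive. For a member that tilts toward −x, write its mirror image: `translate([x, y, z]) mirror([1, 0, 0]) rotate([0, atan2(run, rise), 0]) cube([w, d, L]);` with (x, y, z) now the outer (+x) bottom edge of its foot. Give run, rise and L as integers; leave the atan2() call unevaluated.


// leg length = √(288² + 840²) = 888
// right-leg outer foot x = 2·288 + 93 = 669
// beam min-corner = (288, 0, 840)
translate([288, 0, 840]) cube([93, 1123, 90]);
translate([0, 66, 0]) rotate([0, atan2(288, 840), 0]) cube([36, 49, 888]);
translate([669, 66, 0]) mirror([1, 0, 0]) rotate([0, atan2(288, 840), 0]) cube([36, 49, 888]);
translate([0, 1008, 0]) rotate([0, atan2(288, 840), 0]) cube([36, 49, 888]);
translate([669, 1008, 0]) mirror([1, 0, 0]) rotate([0, atan2(288, 840), 0]) cube([36, 49, 888]);


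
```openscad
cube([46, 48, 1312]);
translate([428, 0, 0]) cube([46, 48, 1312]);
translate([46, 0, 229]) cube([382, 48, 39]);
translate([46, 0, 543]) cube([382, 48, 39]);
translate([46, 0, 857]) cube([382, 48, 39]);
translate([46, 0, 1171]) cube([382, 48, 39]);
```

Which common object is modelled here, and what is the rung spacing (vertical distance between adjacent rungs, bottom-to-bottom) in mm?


A ladder. The rung spacing is 314 mm.

Two tall 46×48 posts with 4 short bars between them — a ladder. Adjacent rungs sit at z = 229 and z = 543, so the spacing is 543 − 229 = 314 mm.


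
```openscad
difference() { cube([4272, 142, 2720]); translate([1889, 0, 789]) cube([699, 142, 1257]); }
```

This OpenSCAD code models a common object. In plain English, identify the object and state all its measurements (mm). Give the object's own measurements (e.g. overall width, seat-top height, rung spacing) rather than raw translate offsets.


A wall 4272 mm long (x), 142 mm thick (y), 2720 mm tall, with a rectangular window opening cut through it. The opening is 699 mm wide and 1257 mm tall; its sill is at z = 789 mm and its near (−x) edge is 1889 mm from the wall's −x end. The opening passes through the full wall thickness.


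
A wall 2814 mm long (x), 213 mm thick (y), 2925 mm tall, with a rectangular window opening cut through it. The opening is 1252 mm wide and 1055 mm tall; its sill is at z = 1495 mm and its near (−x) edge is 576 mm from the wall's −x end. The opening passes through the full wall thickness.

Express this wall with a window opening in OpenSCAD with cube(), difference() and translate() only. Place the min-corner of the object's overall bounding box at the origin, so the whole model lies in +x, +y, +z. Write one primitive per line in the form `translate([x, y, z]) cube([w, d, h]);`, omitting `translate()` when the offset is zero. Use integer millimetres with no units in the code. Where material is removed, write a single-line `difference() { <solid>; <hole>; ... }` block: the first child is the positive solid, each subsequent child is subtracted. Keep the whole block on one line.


difference() { cube([2814, 213, 2925]); translate([576, 0, 1495]) cube([1252, 213, 1055]); }


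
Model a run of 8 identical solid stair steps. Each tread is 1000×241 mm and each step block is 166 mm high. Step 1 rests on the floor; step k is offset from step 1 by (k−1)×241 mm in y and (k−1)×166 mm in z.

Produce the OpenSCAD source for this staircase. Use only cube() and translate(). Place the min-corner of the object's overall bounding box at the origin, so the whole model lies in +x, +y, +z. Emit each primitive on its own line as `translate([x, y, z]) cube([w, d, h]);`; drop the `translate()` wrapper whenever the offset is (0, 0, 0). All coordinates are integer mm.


cube([1000, 241, 166]);
translate([0, 241, 166]) cube([1000, 241, 166]);
translate([0, 482, 332]) cube([1000, 241, 166]);
translate([0, 723, 498]) cube([1000, 241, 166]);
translate([0, 964, 664]) cube([1000, 241, 166]);
translate([0, 1205, 830]) cube([1000, 241, 166]);
translate([0, 1446, 996]) cube([1000, 241, 166]);
translate([0, 1687, 1162]) cube([1000, 241, 166]);


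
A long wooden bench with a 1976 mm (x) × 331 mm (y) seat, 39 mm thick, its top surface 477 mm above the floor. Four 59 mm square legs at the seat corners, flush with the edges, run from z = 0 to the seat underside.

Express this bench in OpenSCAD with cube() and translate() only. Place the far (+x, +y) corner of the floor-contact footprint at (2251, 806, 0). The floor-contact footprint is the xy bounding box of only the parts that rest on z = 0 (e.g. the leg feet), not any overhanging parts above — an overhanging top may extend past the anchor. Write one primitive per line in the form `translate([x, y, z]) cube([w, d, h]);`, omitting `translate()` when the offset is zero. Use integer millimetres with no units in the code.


// leg_h = 477 − 39 = 438
translate([275, 475, 438]) cube([1976, 331, 39]);
translate([275, 475, 0]) cube([59, 59, 438]);
translate([275, 747, 0]) cube([59, 59, 438]);
translate([2192, 475, 0]) cube([59, 59, 438]);
translate([2192, 747, 0]) cube([59, 59, 438]);


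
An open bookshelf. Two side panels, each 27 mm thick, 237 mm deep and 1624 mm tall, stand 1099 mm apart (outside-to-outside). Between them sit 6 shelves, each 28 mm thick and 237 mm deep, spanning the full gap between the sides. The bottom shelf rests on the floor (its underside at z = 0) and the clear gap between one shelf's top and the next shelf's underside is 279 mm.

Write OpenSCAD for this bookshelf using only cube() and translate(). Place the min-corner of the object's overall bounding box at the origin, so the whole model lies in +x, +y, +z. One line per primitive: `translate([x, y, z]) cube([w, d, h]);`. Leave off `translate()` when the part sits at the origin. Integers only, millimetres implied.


cube([27, 237, 1624]);
translate([1072, 0, 0]) cube([27, 237, 1624]);
translate([27, 0, 0]) cube([1045, 237, 28]);
translate([27, 0, 307]) cube([1045, 237, 28]);
translate([27, 0, 614]) cube([1045, 237, 28]);
translate([27, 0, 921]) cube([1045, 237, 28]);
translate([27, 0, 1228]) cube([1045, 237, 28]);
translate([27, 0, 1535]) cube([1045, 237, 28]);


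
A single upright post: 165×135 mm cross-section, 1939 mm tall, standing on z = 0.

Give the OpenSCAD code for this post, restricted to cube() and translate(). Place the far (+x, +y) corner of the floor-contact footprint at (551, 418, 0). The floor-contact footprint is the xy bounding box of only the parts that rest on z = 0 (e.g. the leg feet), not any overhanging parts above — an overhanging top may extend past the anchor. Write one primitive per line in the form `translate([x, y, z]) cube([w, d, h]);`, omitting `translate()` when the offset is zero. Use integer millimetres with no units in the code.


translate([386, 283, 0]) cube([165, 135, 1939]);


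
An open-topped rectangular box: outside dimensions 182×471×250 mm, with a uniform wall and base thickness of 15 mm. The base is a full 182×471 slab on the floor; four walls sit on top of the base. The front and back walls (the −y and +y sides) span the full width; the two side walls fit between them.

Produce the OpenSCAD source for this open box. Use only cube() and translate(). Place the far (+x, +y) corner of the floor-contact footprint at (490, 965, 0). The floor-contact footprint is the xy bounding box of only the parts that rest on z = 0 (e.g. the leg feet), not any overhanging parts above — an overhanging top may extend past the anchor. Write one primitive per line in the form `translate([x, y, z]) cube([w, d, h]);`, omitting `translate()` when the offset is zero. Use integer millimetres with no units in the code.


translate([308, 494, 0]) cube([182, 471, 15]);
translate([308, 494, 15]) cube([182, 15, 235]);
translate([308, 950, 15]) cube([182, 15, 235]);
translate([308, 509, 15]) cube([15, 441, 235]);
translate([475, 509, 15]) cube([15, 441, 235]);


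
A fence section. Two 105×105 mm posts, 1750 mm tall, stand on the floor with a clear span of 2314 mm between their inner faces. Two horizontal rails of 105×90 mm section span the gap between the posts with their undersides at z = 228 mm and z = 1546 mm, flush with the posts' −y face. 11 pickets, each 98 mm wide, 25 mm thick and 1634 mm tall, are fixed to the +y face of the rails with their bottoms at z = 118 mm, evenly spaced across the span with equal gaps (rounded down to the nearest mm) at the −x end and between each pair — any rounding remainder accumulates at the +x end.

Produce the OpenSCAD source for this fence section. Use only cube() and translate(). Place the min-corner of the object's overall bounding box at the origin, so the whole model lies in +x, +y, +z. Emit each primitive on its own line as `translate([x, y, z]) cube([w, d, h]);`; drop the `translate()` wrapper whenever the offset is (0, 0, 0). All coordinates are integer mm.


cube([105, 105, 1750]);
translate([2419, 0, 0]) cube([105, 105, 1750]);
translate([105, 0, 228]) cube([2314, 105, 90]);
translate([105, 0, 1546]) cube([2314, 105, 90]);
translate([208, 105, 118]) cube([98, 25, 1634]);
translate([409, 105, 118]) cube([98, 25, 1634]);
translate([610, 105, 118]) cube([98, 25, 1634]);
translate([811, 105, 118]) cube([98, 25, 1634]);
translate([1012, 105, 118]) cube([98, 25, 1634]);
translate([1213, 105, 118]) cube([98, 25, 1634]);
translate([1414, 105, 118]) cube([98, 25, 1634]);
translate([1615, 105, 118]) cube([98, 25, 1634]);
translate([1816, 105, 118]) cube([98, 25, 1634]);
translate([2017, 105, 118]) cube([98, 25, 1634]);
translate([2218, 105, 118]) cube([98, 25, 1634]);


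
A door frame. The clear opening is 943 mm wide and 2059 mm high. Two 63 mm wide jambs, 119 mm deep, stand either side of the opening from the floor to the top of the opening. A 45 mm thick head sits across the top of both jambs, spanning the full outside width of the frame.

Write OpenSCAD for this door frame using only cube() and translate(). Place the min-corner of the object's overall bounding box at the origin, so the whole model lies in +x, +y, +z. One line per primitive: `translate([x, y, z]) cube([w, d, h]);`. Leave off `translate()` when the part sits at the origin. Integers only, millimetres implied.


cube([63, 119, 2059]);
translate([1006, 0, 0]) cube([63, 119, 2059]);
translate([0, 0, 2059]) cube([1069, 119, 45]);


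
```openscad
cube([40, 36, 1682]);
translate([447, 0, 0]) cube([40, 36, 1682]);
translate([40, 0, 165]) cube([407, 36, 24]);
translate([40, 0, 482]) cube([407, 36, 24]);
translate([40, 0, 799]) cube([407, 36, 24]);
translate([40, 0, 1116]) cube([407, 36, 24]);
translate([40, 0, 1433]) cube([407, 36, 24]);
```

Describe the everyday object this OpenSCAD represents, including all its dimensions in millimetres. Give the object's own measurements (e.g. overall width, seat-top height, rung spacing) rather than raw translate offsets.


A straight ladder. Two 40×36 mm vertical rails, 1682 mm tall, stand 487 mm apart (outside-to-outside) with their front faces coplanar on the −y side. 5 rungs, each 36 mm deep and 24 mm tall, span between the inner faces of the rails, front faces flush with the rails. The lowest rung's underside is at z = 165 mm and rungs are spaced 317 mm apart (underside to underside).


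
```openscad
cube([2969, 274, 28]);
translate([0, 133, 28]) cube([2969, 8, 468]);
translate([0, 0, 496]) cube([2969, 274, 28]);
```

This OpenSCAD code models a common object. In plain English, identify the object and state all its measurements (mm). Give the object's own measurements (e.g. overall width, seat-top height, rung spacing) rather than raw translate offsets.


An I-beam lying along x, 2969 mm long. Overall section height 524 mm. Two flanges 274 mm wide (y) and 28 mm thick, one on the floor and one at the top; a web 8 mm thick runs between them, centred on the flange width.


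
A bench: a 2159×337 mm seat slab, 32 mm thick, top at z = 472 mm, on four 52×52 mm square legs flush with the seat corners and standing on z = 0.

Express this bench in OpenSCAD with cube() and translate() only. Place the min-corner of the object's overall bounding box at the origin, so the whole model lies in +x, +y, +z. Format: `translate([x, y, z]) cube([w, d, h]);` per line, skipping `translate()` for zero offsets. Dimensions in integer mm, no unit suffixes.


translate([0, 0, 440]) cube([2159, 337, 32]);
cube([52, 52, 440]);
translate([0, 285, 0]) cube([52, 52, 440]);
translate([2107, 0, 0]) cube([52, 52, 440]);
translate([2107, 285, 0]) cube([52, 52, 440]);


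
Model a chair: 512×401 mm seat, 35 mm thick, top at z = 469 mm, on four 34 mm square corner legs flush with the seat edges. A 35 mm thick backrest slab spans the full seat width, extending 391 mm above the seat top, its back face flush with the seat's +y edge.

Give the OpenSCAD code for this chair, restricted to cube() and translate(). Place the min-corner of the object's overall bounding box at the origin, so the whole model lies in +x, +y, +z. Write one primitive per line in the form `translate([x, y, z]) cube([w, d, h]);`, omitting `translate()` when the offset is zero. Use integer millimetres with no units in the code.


translate([0, 0, 434]) cube([512, 401, 35]);
cube([34, 34, 434]);
translate([478, 0, 0]) cube([34, 34, 434]);
translate([0, 367, 0]) cube([34, 34, 434]);
translate([478, 367, 0]) cube([34, 34, 434]);
translate([0, 366, 469]) cube([512, 35, 391]);


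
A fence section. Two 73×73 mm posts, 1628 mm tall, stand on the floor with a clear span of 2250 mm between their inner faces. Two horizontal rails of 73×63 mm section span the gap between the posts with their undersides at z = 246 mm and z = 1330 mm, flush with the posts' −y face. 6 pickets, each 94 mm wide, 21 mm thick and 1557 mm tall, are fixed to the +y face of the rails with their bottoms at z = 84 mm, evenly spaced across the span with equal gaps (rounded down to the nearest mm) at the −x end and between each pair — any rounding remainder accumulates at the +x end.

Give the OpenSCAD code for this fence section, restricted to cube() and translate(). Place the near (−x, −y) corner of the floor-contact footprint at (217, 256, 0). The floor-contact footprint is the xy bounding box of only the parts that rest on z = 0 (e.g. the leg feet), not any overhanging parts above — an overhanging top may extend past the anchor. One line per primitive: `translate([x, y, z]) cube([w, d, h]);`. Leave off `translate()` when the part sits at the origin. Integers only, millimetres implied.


translate([217, 256, 0]) cube([73, 73, 1628]);
translate([2540, 256, 0]) cube([73, 73, 1628]);
translate([290, 256, 246]) cube([2250, 73, 63]);
translate([290, 256, 1330]) cube([2250, 73, 63]);
translate([530, 329, 84]) cube([94, 21, 1557]);
translate([864, 329, 84]) cube([94, 21, 1557]);
translate([1198, 329, 84]) cube([94, 21, 1557]);
translate([1532, 329, 84]) cube([94, 21, 1557]);
translate([1866, 329, 84]) cube([94, 21, 1557]);
translate([2200, 329, 84]) cube([94, 21, 1557]);
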